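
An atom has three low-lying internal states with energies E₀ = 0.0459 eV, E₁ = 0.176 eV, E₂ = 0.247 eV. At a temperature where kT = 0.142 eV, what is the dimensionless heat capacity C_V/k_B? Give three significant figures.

Eᵢ/kT = 0.32324, 1.2394, 1.7394.
Z = Σ e^(−Eᵢ/kT) = e^(−0.32324) + e^(−1.2394) + e^(−1.7394) = 0.72380 + 0.28956 + 0.17563 = 1.1890.
⟨E⟩ = 0.10729 eV, ⟨E²⟩ = 0.017838 eV².
C_V/k_B = (⟨E²⟩ − ⟨E⟩²)/(kT)² = (0.017838 − 0.011511)/0.020164 = 0.314.

0.314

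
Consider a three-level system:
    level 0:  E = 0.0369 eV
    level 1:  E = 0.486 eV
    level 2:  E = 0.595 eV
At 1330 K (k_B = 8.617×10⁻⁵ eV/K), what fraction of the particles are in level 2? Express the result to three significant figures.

k_BT = 8.617×10⁻⁵ × 1330 K = 0.11461 eV.
Eᵢ/kT = 0.32196, 4.2405, 5.1915.
Z = Σ e^(−Eᵢ/kT) = e^(−0.32196) + e^(−4.2405) + e^(−5.1915) = 0.72473 + 0.014400 + 0.0055637 = 0.74469.
P₂ = e^(−E₂/kT) / Z = 0.0055637/0.74469 = 0.00747.

0.00747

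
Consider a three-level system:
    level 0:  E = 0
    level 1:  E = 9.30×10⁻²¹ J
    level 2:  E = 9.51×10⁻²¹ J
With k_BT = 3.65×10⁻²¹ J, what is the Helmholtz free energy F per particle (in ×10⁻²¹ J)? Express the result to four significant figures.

-0.5168 ×10⁻²¹ J

Eᵢ/kT = 0, 2.54795, 2.60548.
Z = Σ e^(−Eᵢ/kT) = e^(−0) + e^(−2.54795) + e^(−2.60548) = 1.00000 + 0.0782419 + 0.0738677 = 1.15211.
F = −kT ln Z = −3.65 × ln(1.15211) = −3.65 × 0.141595 = -0.5168 ×10⁻²¹ J.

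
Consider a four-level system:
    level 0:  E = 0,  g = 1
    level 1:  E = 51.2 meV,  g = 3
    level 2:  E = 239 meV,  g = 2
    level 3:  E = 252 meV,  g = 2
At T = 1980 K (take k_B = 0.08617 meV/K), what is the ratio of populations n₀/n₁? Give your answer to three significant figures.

k_BT = 0.08617 × 1980 K = 170.62 meV.
n₀/n₁ = (g₀/g₁) exp[−(E₀−E₁)/kT] = (1/3) × exp(−(-51.2 meV)/(170.62 meV)) = (1/3) × exp(0.30008) = 0.450.

0.450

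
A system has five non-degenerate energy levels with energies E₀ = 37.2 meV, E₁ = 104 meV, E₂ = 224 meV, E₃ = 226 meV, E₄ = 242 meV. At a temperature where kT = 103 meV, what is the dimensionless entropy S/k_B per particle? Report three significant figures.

1.29

Eᵢ/kT = 0.36117, 1.0097, 2.1748, 2.1942, 2.3495.
Z = Σ e^(−Eᵢ/kT) = e^(−0.36117) + e^(−1.0097) + e^(−2.1748) + e^(−2.1942) + e^(−2.3495) = 0.69686 + 0.36433 + 0.11363 + 0.11145 + 0.095417 = 1.3817.
⟨E⟩ = Σ EᵢPᵢ = 99.548 meV.
S/k_B = ln Z + ⟨E⟩/kT = ln(1.3817) + 99.548/103 = 0.32331 + 0.96649 = 1.29.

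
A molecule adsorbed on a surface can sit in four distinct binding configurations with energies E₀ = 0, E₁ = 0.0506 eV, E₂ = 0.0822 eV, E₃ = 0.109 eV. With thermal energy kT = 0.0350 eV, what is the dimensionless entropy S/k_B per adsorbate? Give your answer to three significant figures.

0.830

Eᵢ/kT = 0, 1.4457, 2.3486, 3.1143.
Z = Σ e^(−Eᵢ/kT) = e^(−0) + e^(−1.4457) + e^(−2.3486) + e^(−3.1143) = 1.0000 + 0.23558 + 0.095503 + 0.044410 = 1.3755.
⟨E⟩ = Σ EᵢPᵢ = 0.017893 eV.
S/k_B = ln Z + ⟨E⟩/kT = ln(1.3755) + 0.017893/0.0350 = 0.31882 + 0.51123 = 0.830.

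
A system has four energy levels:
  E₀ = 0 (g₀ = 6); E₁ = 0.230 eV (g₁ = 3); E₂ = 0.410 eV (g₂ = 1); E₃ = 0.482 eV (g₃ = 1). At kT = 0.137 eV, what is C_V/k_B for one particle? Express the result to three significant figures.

Eᵢ/kT = 0, 1.6788, 2.9927, 3.5182.
Z = Σ gᵢe^(−Eᵢ/kT) = 6·e^(−0) + 3·e^(−1.6788) + 1·e^(−2.9927) + 1·e^(−3.5182) = 6.0000 + 0.55979 + 0.050152 + 0.029653 = 6.6396.
⟨E⟩ = 0.024641 eV, ⟨E²⟩ = 0.0067674 eV².
C_V/k_B = (⟨E²⟩ − ⟨E⟩²)/(kT)² = (0.0067674 − 0.00060718)/0.018769 = 0.328.

0.328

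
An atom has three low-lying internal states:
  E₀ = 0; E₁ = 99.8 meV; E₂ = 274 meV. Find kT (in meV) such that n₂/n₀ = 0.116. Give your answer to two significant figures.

n₂/n₀ = exp[−(E₂−E₀)/kT] = 0.116.
⇒ (E₂−E₀)/kT = ln(1/0.116) = ln(8.621) = 2.154.
kT = 274 meV / 2.154 = 130 meV.

130 meV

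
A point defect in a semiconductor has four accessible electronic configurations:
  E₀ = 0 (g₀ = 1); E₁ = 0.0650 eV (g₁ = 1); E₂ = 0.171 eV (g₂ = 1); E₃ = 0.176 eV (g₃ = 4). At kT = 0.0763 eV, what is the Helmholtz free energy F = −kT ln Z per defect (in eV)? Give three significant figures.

Eᵢ/kT = 0, 0.85190, 2.2412, 2.3067.
Z = Σ gᵢe^(−Eᵢ/kT) = 1·e^(−0) + 1·e^(−0.85190) + 1·e^(−2.2412) + 4·e^(−2.3067) = 1.0000 + 0.42660 + 0.10633 + 0.39836 = 1.9313.
F = −kT ln Z = −0.0763 × ln(1.9313) = −0.0763 × 0.65819 = -0.0502 eV.

-0.0502 eV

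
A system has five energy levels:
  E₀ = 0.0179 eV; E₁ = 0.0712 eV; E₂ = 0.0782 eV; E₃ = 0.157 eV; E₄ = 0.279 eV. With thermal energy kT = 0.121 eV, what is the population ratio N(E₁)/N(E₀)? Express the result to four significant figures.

n₁/n₀ = exp[−(E₁−E₀)/kT] = exp(−(0.0533 eV)/(0.121 eV)) = exp(-0.440496) = 0.6437.

0.6437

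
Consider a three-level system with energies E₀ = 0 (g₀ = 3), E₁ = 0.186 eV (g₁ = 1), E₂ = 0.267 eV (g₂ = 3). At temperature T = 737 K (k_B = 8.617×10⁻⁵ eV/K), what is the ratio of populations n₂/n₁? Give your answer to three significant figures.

k_BT = 8.617×10⁻⁵ × 737 K = 0.063507 eV.
n₂/n₁ = (g₂/g₁) exp[−(E₂−E₁)/kT] = (3/1) × exp(−(0.081 eV)/(0.063507 eV)) = (3/1) × exp(-1.2754) = 0.838.

0.838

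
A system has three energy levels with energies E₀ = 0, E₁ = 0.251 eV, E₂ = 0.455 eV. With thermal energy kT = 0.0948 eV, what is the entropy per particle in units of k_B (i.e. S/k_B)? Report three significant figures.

0.286

Eᵢ/kT = 0, 2.6477, 4.7996.
Z = Σ e^(−Eᵢ/kT) = e^(−0) + e^(−2.6477) + e^(−4.7996) = 1.0000 + 0.070814 + 0.0082330 = 1.0790.
⟨E⟩ = Σ EᵢPᵢ = 0.019945 eV.
S/k_B = ln Z + ⟨E⟩/kT = ln(1.0790) + 0.019945/0.0948 = 0.076035 + 0.21039 = 0.286.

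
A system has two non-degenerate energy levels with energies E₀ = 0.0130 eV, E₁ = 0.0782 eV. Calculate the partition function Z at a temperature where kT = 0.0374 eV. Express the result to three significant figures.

Z = 0.830

Eᵢ/kT = 0.34759, 2.0909.
Z = Σ e^(−Eᵢ/kT) = e^(−0.34759) + e^(−2.0909) = 0.70639 + 0.12358 = 0.82997.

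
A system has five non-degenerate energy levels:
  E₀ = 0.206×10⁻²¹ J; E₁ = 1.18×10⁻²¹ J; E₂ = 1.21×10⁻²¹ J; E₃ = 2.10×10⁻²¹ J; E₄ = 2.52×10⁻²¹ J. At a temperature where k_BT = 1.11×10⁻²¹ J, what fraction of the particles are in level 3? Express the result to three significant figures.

0.0854

Eᵢ/kT = 0.18559, 1.0631, 1.0901, 1.8919, 2.2703.
Z = Σ e^(−Eᵢ/kT) = e^(−0.18559) + e^(−1.0631) + e^(−1.0901) + e^(−1.8919) + e^(−2.2703) = 0.83061 + 0.34538 + 0.33618 + 0.15079 + 0.10328 = 1.7662.
P₃ = e^(−E₃/kT) / Z = 0.15079/1.7662 = 0.0854.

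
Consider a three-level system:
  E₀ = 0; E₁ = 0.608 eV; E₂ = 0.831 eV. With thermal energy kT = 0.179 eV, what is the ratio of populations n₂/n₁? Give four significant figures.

0.2877

n₂/n₁ = exp[−(E₂−E₁)/kT] = exp(−(0.223 eV)/(0.179 eV)) = exp(-1.24581) = 0.2877.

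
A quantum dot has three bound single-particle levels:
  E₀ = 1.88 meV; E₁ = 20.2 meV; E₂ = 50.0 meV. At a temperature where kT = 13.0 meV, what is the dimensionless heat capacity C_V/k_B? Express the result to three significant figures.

Eᵢ/kT = 0.14462, 1.5538, 3.8462.
Z = Σ e^(−Eᵢ/kT) = e^(−0.14462) + e^(−1.5538) + e^(−3.8462) = 0.86535 + 0.21144 + 0.021361 = 1.0982.
⟨E⟩ = 6.3431 meV, ⟨E²⟩ = 129.97 meV².
C_V/k_B = (⟨E²⟩ − ⟨E⟩²)/(kT)² = (129.97 − 40.235)/169.00 = 0.531.

0.531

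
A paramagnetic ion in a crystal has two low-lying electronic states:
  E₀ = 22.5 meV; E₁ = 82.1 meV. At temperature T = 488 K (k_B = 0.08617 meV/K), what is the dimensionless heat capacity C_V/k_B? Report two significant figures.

k_BT = 0.08617 × 488 K = 42.05 meV.
Eᵢ/kT = 0.5351, 1.952.
Z = Σ e^(−Eᵢ/kT) = e^(−0.5351) + e^(−1.952) = 0.5856 + 0.1420 = 0.7276.
⟨E⟩ = 34.13 meV, ⟨E²⟩ = 1723 meV².
C_V/k_B = (⟨E²⟩ − ⟨E⟩²)/(kT)² = (1723 − 1165)/1768 = 0.32.

0.32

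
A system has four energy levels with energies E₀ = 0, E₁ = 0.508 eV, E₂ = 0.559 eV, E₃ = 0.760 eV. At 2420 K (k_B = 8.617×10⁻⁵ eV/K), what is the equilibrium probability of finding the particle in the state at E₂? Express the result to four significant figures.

0.05796

k_BT = 8.617×10⁻⁵ × 2420 K = 0.208531 eV.
Eᵢ/kT = 0, 2.43609, 2.68066, 3.64454.
Z = Σ e^(−Eᵢ/kT) = e^(−0) + e^(−2.43609) + e^(−2.68066) + e^(−3.64454) = 1.00000 + 0.0875023 + 0.0685179 + 0.0261334 = 1.18215.
P₂ = e^(−E₂/kT) / Z = 0.0685179/1.18215 = 0.05796.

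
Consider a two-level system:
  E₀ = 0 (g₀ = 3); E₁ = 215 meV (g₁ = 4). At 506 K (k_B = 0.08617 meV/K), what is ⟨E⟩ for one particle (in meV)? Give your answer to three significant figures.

k_BT = 0.08617 × 506 K = 43.602 meV.
Eᵢ/kT = 0, 4.9310.
Z = Σ gᵢe^(−Eᵢ/kT) = 3·e^(−0) + 4·e^(−4.9310) = 3.0000 + 0.028877 = 3.0289.
⟨E⟩ = Σ Eᵢ gᵢe^(−Eᵢ/kT) / Z = (0·3.0000 + 215·0.028877) / 3.0289 = 2.05 meV.

2.05 meV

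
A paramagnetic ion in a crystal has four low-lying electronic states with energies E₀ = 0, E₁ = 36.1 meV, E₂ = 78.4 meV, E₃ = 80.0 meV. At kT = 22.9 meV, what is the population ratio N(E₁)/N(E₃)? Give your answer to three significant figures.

6.80

n₁/n₃ = exp[−(E₁−E₃)/kT] = exp(−(-43.9 meV)/(22.9 meV)) = exp(1.9170) = 6.80.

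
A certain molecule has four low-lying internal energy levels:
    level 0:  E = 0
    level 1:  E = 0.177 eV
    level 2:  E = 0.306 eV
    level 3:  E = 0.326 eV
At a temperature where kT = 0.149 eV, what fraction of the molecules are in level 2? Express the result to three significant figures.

Eᵢ/kT = 0, 1.1879, 2.0537, 2.1879.
Z = Σ e^(−Eᵢ/kT) = e^(−0) + e^(−1.1879) + e^(−2.0537) + e^(−2.1879) = 1.0000 + 0.30486 + 0.12826 + 0.11215 = 1.5453.
P₂ = e^(−E₂/kT) / Z = 0.12826/1.5453 = 0.0830.

0.0830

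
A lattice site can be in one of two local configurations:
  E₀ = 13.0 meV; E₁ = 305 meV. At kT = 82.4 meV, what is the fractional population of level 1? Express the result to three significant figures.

Eᵢ/kT = 0.15777, 3.7015.
Z = Σ e^(−Eᵢ/kT) = e^(−0.15777) + e^(−3.7015) = 0.85405 + 0.024686 = 0.87874.
P₁ = e^(−E₁/kT) / Z = 0.024686/0.87874 = 0.0281.

0.0281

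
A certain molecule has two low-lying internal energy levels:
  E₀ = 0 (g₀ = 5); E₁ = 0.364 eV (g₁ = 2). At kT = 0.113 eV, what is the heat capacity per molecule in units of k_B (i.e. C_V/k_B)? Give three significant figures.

0.160

Eᵢ/kT = 0, 3.2212.
Z = Σ gᵢe^(−Eᵢ/kT) = 5·e^(−0) + 2·e^(−3.2212) = 5.0000 + 0.079814 = 5.0798.
⟨E⟩ = 0.0057192 eV, ⟨E²⟩ = 0.0020818 eV².
C_V/k_B = (⟨E²⟩ − ⟨E⟩²)/(kT)² = (0.0020818 − 0.000032709)/0.012769 = 0.160.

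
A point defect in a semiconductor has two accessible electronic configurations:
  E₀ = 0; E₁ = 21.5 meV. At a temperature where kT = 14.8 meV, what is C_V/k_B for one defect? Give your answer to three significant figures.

Eᵢ/kT = 0, 1.4527.
Z = Σ e^(−Eᵢ/kT) = e^(−0) + e^(−1.4527) = 1.0000 + 0.23394 = 1.2339.
⟨E⟩ = 4.0763 meV, ⟨E²⟩ = 87.640 meV².
C_V/k_B = (⟨E²⟩ − ⟨E⟩²)/(kT)² = (87.640 − 16.616)/219.04 = 0.324.

0.324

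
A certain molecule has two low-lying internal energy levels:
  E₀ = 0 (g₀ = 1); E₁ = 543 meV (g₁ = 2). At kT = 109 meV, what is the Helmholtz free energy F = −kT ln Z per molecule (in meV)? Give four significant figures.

Eᵢ/kT = 0, 4.98165.
Z = Σ gᵢe^(−Eᵢ/kT) = 1·e^(−0) + 2·e^(−4.98165) = 1.00000 + 0.0137255 = 1.01373.
F = −kT ln Z = −109 × ln(1.01373) = −109 × 0.0136366 = -1.486 meV.

-1.486 meV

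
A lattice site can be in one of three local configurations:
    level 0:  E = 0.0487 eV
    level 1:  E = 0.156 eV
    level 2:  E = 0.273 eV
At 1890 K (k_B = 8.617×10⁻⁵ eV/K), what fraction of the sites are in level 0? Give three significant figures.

k_BT = 8.617×10⁻⁵ × 1890 K = 0.16286 eV.
Eᵢ/kT = 0.29903, 0.95788, 1.6763.
Z = Σ e^(−Eᵢ/kT) = e^(−0.29903) + e^(−0.95788) + e^(−1.6763) = 0.74154 + 0.38371 + 0.18706 = 1.3123.
P₀ = e^(−E₀/kT) / Z = 0.74154/1.3123 = 0.565.

0.565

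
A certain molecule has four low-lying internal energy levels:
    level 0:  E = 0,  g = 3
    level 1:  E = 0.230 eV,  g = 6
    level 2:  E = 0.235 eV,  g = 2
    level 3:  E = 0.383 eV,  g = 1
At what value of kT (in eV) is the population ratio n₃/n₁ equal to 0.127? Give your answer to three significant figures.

0.563 eV

n₃/n₁ = (g₃/g₁) exp[−(E₃−E₁)/kT] = 0.127.
⇒ (E₃−E₁)/kT = ln((1/6)/0.127) = ln(1.3123) = 0.27178.
kT = 0.153 eV / 0.27178 = 0.563 eV.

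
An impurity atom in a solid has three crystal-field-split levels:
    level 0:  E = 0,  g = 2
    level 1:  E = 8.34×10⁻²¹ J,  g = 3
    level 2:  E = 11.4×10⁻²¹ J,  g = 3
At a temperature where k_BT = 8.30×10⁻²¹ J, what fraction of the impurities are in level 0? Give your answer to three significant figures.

0.518

Eᵢ/kT = 0, 1.0048, 1.3735.
Z = Σ gᵢe^(−Eᵢ/kT) = 2·e^(−0) + 3·e^(−1.0048) + 3·e^(−1.3735) = 2.0000 + 1.0984 + 0.75966 = 3.8581.
P₀ = g₀ e^(−E₀/kT) / Z = 2.0000/3.8581 = 0.518.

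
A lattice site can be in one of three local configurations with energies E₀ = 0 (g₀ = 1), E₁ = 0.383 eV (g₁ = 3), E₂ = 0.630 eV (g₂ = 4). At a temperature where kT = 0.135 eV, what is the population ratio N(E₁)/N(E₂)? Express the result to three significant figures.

n₁/n₂ = (g₁/g₂) exp[−(E₁−E₂)/kT] = (3/4) × exp(−(-0.247 eV)/(0.135 eV)) = (3/4) × exp(1.8296) = 4.67.

4.67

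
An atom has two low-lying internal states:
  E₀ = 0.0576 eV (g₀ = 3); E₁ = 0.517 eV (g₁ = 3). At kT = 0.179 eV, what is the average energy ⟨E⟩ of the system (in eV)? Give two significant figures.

Eᵢ/kT = 0.3218, 2.888.
Z = Σ gᵢe^(−Eᵢ/kT) = 3·e^(−0.3218) + 3·e^(−2.888) = 2.175 + 0.1671 = 2.342.
⟨E⟩ = Σ Eᵢ gᵢe^(−Eᵢ/kT) / Z = (0.0576·2.175 + 0.517·0.1671) / 2.342 = 0.090 eV.

0.090 eV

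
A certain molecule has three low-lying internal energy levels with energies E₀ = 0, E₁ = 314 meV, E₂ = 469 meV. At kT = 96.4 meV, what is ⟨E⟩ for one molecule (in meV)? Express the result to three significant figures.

15.0 meV

Eᵢ/kT = 0, 3.2573, 4.8651.
Z = Σ e^(−Eᵢ/kT) = e^(−0) + e^(−3.2573) + e^(−4.8651) = 1.0000 + 0.038492 + 0.0077111 = 1.0462.
⟨E⟩ = Σ Eᵢ e^(−Eᵢ/kT) / Z = (0·1.0000 + 314·0.038492 + 469·0.0077111) / 1.0462 = 15.0 meV.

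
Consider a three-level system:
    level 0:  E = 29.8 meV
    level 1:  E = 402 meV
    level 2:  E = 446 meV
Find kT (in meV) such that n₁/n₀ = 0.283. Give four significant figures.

n₁/n₀ = exp[−(E₁−E₀)/kT] = 0.283.
⇒ (E₁−E₀)/kT = ln(1/0.283) = ln(3.53357) = 1.26231.
kT = 372.2 meV / 1.26231 = 294.9 meV.

294.9 meV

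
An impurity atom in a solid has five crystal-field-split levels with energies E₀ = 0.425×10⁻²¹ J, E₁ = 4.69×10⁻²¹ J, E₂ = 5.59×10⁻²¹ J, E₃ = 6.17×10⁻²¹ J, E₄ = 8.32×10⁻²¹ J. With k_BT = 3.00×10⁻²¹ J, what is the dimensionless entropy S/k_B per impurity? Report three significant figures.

Eᵢ/kT = 0.14167, 1.5633, 1.8633, 2.0567, 2.7733.
Z = Σ e^(−Eᵢ/kT) = e^(−0.14167) + e^(−1.5633) + e^(−1.8633) + e^(−2.0567) + e^(−2.7733) = 0.86791 + 0.20944 + 0.15516 + 0.12788 + 0.062456 = 1.4228.
⟨E⟩ = Σ EᵢPᵢ = 2.4790 ×10⁻²¹ J.
S/k_B = ln Z + ⟨E⟩/kT = ln(1.4228) + 2.4790/3.00 = 0.35263 + 0.82633 = 1.18.

1.18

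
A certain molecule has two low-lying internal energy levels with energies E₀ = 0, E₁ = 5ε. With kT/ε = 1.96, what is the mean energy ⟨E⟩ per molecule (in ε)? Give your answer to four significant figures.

Eᵢ/kT = 0, 2.55102.
Z = Σ e^(−Eᵢ/kT) = e^(−0) + e^(−2.55102) = 1.00000 + 0.0780021 = 1.07800.
⟨E⟩ = Σ Eᵢ e^(−Eᵢ/kT) / Z = (0·1.00000 + 5·0.0780021) / 1.07800 = 0.3618 ε.

0.3618 ε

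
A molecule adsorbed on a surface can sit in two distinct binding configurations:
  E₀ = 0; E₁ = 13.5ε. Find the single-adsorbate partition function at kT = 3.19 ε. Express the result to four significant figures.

Z = 1.015

Eᵢ/kT = 0, 4.23197.
Z = Σ e^(−Eᵢ/kT) = e^(−0) + e^(−4.23197) = 1.00000 + 0.0145238 = 1.01452.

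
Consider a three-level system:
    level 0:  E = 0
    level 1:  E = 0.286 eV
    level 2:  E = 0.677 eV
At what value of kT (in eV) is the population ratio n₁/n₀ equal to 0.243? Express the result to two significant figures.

n₁/n₀ = exp[−(E₁−E₀)/kT] = 0.243.
⇒ (E₁−E₀)/kT = ln(1/0.243) = ln(4.115) = 1.415.
kT = 0.286 eV / 1.415 = 0.20 eV.

0.20 eV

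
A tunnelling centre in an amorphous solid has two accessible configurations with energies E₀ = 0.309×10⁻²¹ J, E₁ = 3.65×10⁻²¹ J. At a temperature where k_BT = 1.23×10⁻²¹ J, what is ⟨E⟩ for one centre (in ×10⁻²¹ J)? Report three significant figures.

Eᵢ/kT = 0.25122, 2.9675.
Z = Σ e^(−Eᵢ/kT) = e^(−0.25122) + e^(−2.9675) = 0.77785 + 0.051432 = 0.82928.
⟨E⟩ = Σ Eᵢ e^(−Eᵢ/kT) / Z = (0.309·0.77785 + 3.65·0.051432) / 0.82928 = 0.516 ×10⁻²¹ J.

0.516 ×10⁻²¹ J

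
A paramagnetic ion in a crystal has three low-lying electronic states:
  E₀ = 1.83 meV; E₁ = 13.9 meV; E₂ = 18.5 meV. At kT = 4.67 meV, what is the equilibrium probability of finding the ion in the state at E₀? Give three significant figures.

0.906

Eᵢ/kT = 0.39186, 2.9764, 3.9615.
Z = Σ e^(−Eᵢ/kT) = e^(−0.39186) + e^(−2.9764) + e^(−3.9615) = 0.67580 + 0.050976 + 0.019035 = 0.74581.
P₀ = e^(−E₀/kT) / Z = 0.67580/0.74581 = 0.906.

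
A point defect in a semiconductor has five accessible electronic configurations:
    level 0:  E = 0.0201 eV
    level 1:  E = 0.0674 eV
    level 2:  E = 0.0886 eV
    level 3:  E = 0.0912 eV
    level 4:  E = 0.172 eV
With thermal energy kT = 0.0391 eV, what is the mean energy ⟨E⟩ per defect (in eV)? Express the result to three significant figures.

Eᵢ/kT = 0.51407, 1.7238, 2.2660, 2.3325, 4.3990.
Z = Σ e^(−Eᵢ/kT) = e^(−0.51407) + e^(−1.7238) + e^(−2.2660) + e^(−2.3325) + e^(−4.3990) = 0.59806 + 0.17839 + 0.10373 + 0.097053 + 0.012290 = 0.98952.
⟨E⟩ = Σ Eᵢ e^(−Eᵢ/kT) / Z = (0.0201·0.59806 + 0.0674·0.17839 + 0.0886·0.10373 + 0.0912·0.097053 + 0.172·0.012290) / 0.98952 = 0.0447 eV.

0.0447 eV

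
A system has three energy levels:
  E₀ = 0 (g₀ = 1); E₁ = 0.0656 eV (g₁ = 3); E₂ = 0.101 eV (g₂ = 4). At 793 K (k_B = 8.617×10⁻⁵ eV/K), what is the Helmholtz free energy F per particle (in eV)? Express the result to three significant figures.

-0.0764 eV

k_BT = 8.617×10⁻⁵ × 793 K = 0.068333 eV.
Eᵢ/kT = 0, 0.96000, 1.4781.
Z = Σ gᵢe^(−Eᵢ/kT) = 1·e^(−0) + 3·e^(−0.96000) + 4·e^(−1.4781) = 1.0000 + 1.1487 + 0.91228 = 3.0610.
F = −kT ln Z = −0.068333 × ln(3.0610) = −0.068333 × 1.1187 = -0.0764 eV.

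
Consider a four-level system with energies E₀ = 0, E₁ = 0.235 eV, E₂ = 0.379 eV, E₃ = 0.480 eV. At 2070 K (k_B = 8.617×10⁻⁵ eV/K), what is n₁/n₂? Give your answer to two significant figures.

k_BT = 8.617×10⁻⁵ × 2070 K = 0.1784 eV.
n₁/n₂ = exp[−(E₁−E₂)/kT] = exp(−(-0.144 eV)/(0.1784 eV)) = exp(0.8072) = 2.2.

2.2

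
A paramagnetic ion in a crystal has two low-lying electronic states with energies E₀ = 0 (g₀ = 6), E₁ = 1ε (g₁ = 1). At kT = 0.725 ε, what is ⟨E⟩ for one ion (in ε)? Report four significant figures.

0.04027 ε

Eᵢ/kT = 0, 1.37931.
Z = Σ gᵢe^(−Eᵢ/kT) = 6·e^(−0) + 1·e^(−1.37931) = 6.00000 + 0.251752 = 6.25175.
⟨E⟩ = Σ Eᵢ gᵢe^(−Eᵢ/kT) / Z = (0·6.00000 + 1·0.251752) / 6.25175 = 0.04027 ε.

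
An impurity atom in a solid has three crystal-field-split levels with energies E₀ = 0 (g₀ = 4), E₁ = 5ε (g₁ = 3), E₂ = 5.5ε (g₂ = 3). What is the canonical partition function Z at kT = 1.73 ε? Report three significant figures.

Eᵢ/kT = 0, 2.8902, 3.1792.
Z = Σ gᵢe^(−Eᵢ/kT) = 4·e^(−0) + 3·e^(−2.8902) + 3·e^(−3.1792) = 4.0000 + 0.16670 + 0.12486 = 4.2916.

Z = 4.29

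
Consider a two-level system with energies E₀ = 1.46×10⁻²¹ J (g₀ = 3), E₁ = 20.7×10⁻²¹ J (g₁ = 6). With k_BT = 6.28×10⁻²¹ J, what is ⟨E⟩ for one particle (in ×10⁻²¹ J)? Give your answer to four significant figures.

3.104 ×10⁻²¹ J

Eᵢ/kT = 0.232484, 3.29618.
Z = Σ gᵢe^(−Eᵢ/kT) = 3·e^(−0.232484) + 6·e^(−3.29618) = 2.37769 + 0.222146 = 2.59984.
⟨E⟩ = Σ Eᵢ gᵢe^(−Eᵢ/kT) / Z = (1.46·2.37769 + 20.7·0.222146) / 2.59984 = 3.104 ×10⁻²¹ J.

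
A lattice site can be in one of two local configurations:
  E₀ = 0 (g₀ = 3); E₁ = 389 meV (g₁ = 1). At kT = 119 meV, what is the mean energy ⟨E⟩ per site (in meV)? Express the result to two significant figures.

Eᵢ/kT = 0, 3.269.
Z = Σ gᵢe^(−Eᵢ/kT) = 3·e^(−0) + 1·e^(−3.269) = 3.000 + 0.03804 = 3.038.
⟨E⟩ = Σ Eᵢ gᵢe^(−Eᵢ/kT) / Z = (0·3.000 + 389·0.03804) / 3.038 = 4.9 meV.

4.9 meV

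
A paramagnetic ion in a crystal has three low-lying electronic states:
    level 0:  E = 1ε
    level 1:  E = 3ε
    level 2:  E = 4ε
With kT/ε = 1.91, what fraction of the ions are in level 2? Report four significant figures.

0.1334

Eᵢ/kT = 0.523560, 1.57068, 2.09424.
Z = Σ e^(−Eᵢ/kT) = e^(−0.523560) + e^(−1.57068) + e^(−2.09424) = 0.592408 + 0.207904 + 0.123164 = 0.923476.
P₂ = e^(−E₂/kT) / Z = 0.123164/0.923476 = 0.1334.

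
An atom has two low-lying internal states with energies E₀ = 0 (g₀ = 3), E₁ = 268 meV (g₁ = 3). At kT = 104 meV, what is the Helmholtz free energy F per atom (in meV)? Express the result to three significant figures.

-122 meV

Eᵢ/kT = 0, 2.5769.
Z = Σ gᵢe^(−Eᵢ/kT) = 3·e^(−0) + 3·e^(−2.5769) = 3.0000 + 0.22803 = 3.2280.
F = −kT ln Z = −104 × ln(3.2280) = −104 × 1.1719 = -122 meV.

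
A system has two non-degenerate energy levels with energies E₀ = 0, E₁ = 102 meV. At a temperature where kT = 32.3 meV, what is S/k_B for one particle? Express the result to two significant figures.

Eᵢ/kT = 0, 3.158.
Z = Σ e^(−Eᵢ/kT) = e^(−0) + e^(−3.158) = 1.000 + 0.04251 = 1.043.
⟨E⟩ = Σ EᵢPᵢ = 4.157 meV.
S/k_B = ln Z + ⟨E⟩/kT = ln(1.043) + 4.157/32.3 = 0.04210 + 0.1287 = 0.17.

0.17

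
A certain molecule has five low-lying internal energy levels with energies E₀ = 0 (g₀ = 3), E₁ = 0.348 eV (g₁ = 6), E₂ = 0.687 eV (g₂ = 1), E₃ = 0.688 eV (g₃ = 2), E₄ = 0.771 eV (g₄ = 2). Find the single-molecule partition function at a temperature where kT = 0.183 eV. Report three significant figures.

Z = 4.00

Eᵢ/kT = 0, 1.9016, 3.7541, 3.7596, 4.2131.
Z = Σ gᵢe^(−Eᵢ/kT) = 3·e^(−0) + 6·e^(−1.9016) + 1·e^(−3.7541) + 2·e^(−3.7596) + 2·e^(−4.2131) = 3.0000 + 0.89598 + 0.023422 + 0.046586 + 0.029601 = 3.9956.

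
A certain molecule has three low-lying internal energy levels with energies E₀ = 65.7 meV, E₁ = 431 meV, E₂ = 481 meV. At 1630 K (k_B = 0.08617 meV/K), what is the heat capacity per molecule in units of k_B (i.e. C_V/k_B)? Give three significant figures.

k_BT = 0.08617 × 1630 K = 140.46 meV.
Eᵢ/kT = 0.46775, 3.0685, 3.4245.
Z = Σ e^(−Eᵢ/kT) = e^(−0.46775) + e^(−3.0685) + e^(−3.4245) = 0.62641 + 0.046491 + 0.032566 = 0.70547.
⟨E⟩ = 108.94 meV, ⟨E²⟩ = 26755 meV².
C_V/k_B = (⟨E²⟩ − ⟨E⟩²)/(kT)² = (26755 − 11868)/19729 = 0.755.

0.755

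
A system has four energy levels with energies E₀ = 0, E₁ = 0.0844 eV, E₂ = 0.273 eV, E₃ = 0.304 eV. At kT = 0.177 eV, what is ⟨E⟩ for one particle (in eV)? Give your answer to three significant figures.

0.0821 eV

Eᵢ/kT = 0, 0.47684, 1.5424, 1.7175.
Z = Σ e^(−Eᵢ/kT) = e^(−0) + e^(−0.47684) + e^(−1.5424) + e^(−1.7175) = 1.0000 + 0.62074 + 0.21387 + 0.17951 = 2.0141.
⟨E⟩ = Σ Eᵢ e^(−Eᵢ/kT) / Z = (0·1.0000 + 0.0844·0.62074 + 0.273·0.21387 + 0.304·0.17951) / 2.0141 = 0.0821 eV.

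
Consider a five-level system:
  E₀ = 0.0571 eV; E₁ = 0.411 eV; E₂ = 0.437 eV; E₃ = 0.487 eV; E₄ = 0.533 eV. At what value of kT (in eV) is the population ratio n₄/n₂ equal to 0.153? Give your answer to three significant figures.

n₄/n₂ = exp[−(E₄−E₂)/kT] = 0.153.
⇒ (E₄−E₂)/kT = ln(1/0.153) = ln(6.5359) = 1.8773.
kT = 0.096 eV / 1.8773 = 0.0511 eV.

0.0511 eV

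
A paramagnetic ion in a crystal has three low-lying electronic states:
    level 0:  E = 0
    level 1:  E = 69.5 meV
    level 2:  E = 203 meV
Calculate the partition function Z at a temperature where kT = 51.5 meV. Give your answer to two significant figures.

Eᵢ/kT = 0, 1.350, 3.942.
Z = Σ e^(−Eᵢ/kT) = e^(−0) + e^(−1.350) + e^(−3.942) = 1.000 + 0.2592 + 0.01941 = 1.279.

Z = 1.3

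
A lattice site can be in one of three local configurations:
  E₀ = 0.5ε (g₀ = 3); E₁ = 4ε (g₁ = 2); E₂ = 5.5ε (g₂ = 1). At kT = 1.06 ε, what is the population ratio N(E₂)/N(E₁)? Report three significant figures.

n₂/n₁ = (g₂/g₁) exp[−(E₂−E₁)/kT] = (1/2) × exp(−(1.5ε)/(1.06ε)) = (1/2) × exp(-1.4151) = 0.121.

0.121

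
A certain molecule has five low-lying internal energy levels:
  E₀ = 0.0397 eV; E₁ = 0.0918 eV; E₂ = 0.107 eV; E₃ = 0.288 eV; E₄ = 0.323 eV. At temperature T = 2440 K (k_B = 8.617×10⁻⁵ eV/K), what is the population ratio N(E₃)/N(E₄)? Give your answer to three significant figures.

1.18

k_BT = 8.617×10⁻⁵ × 2440 K = 0.21025 eV.
n₃/n₄ = exp[−(E₃−E₄)/kT] = exp(−(-0.035 eV)/(0.21025 eV)) = exp(0.16647) = 1.18.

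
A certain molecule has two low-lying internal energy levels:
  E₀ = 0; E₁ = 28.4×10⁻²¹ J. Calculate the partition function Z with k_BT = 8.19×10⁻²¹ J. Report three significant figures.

Eᵢ/kT = 0, 3.4676.
Z = Σ e^(−Eᵢ/kT) = e^(−0) + e^(−3.4676) = 1.0000 + 0.031192 = 1.0312.

Z = 1.03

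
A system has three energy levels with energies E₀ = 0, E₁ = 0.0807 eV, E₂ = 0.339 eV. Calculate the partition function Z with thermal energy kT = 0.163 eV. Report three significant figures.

Eᵢ/kT = 0, 0.49509, 2.0798.
Z = Σ e^(−Eᵢ/kT) = e^(−0) + e^(−0.49509) + e^(−2.0798) = 1.0000 + 0.60952 + 0.12496 = 1.7345.

Z = 1.73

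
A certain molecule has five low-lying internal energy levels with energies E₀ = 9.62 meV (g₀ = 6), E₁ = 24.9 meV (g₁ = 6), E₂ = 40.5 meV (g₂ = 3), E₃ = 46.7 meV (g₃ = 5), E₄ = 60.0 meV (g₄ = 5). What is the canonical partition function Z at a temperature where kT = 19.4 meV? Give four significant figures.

Z = 6.366

Eᵢ/kT = 0.495876, 1.28351, 2.08763, 2.40722, 3.09278.
Z = Σ gᵢe^(−Eᵢ/kT) = 6·e^(−0.495876) + 6·e^(−1.28351) + 3·e^(−2.08763) + 5·e^(−2.40722) + 5·e^(−3.09278) = 3.65422 + 1.66238 + 0.371942 + 0.450327 + 0.226878 = 6.36575.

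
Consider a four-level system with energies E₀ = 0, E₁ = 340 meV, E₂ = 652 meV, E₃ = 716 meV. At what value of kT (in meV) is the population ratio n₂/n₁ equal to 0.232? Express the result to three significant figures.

214 meV

n₂/n₁ = exp[−(E₂−E₁)/kT] = 0.232.
⇒ (E₂−E₁)/kT = ln(1/0.232) = ln(4.3103) = 1.4610.
kT = 312 meV / 1.4610 = 214 meV.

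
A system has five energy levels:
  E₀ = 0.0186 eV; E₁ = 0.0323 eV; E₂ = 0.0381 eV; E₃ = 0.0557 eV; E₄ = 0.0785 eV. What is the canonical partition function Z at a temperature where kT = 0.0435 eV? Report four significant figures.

Z = 1.987

Eᵢ/kT = 0.427586, 0.742529, 0.875862, 1.28046, 1.80460.
Z = Σ e^(−Eᵢ/kT) = e^(−0.427586) + e^(−0.742529) + e^(−0.875862) + e^(−1.28046) + e^(−1.80460) = 0.652081 + 0.475909 + 0.416503 + 0.277909 + 0.164540 = 1.98694.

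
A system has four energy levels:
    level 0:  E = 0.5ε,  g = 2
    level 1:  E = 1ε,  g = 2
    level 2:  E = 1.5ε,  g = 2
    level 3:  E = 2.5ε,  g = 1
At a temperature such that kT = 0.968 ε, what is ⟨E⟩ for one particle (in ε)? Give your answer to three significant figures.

Eᵢ/kT = 0.51653, 1.0331, 1.5496, 2.5826.
Z = Σ gᵢe^(−Eᵢ/kT) = 2·e^(−0.51653) + 2·e^(−1.0331) + 2·e^(−1.5496) + 1·e^(−2.5826) = 1.1932 + 0.71180 + 0.42467 + 0.075577 = 2.4052.
⟨E⟩ = Σ Eᵢ gᵢe^(−Eᵢ/kT) / Z = (0.5·1.1932 + 1·0.71180 + 1.5·0.42467 + 2.5·0.075577) / 2.4052 = 0.887 ε.

0.887 ε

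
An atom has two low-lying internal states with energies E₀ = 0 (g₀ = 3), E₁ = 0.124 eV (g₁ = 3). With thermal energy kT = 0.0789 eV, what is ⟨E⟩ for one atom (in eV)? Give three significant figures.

0.0213 eV

Eᵢ/kT = 0, 1.5716.
Z = Σ gᵢe^(−Eᵢ/kT) = 3·e^(−0) + 3·e^(−1.5716) = 3.0000 + 0.62314 = 3.6231.
⟨E⟩ = Σ Eᵢ gᵢe^(−Eᵢ/kT) / Z = (0·3.0000 + 0.124·0.62314) / 3.6231 = 0.0213 eV.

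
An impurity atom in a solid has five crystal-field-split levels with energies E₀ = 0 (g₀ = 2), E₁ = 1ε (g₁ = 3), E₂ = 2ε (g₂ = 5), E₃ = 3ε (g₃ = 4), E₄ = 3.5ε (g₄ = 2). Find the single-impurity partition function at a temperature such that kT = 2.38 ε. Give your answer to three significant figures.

Z = 7.72

Eᵢ/kT = 0, 0.42017, 0.84034, 1.2605, 1.4706.
Z = Σ gᵢe^(−Eᵢ/kT) = 2·e^(−0) + 3·e^(−0.42017) + 5·e^(−0.84034) + 4·e^(−1.2605) + 2·e^(−1.4706) = 2.0000 + 1.9708 + 2.1578 + 1.1340 + 0.45958 = 7.7222.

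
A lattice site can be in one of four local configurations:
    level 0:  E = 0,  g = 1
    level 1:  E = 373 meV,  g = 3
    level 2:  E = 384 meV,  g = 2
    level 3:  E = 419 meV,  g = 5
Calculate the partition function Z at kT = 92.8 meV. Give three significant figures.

Z = 1.14

Eᵢ/kT = 0, 4.0194, 4.1379, 4.5151.
Z = Σ gᵢe^(−Eᵢ/kT) = 1·e^(−0) + 3·e^(−4.0194) + 2·e^(−4.1379) + 5·e^(−4.5151) = 1.0000 + 0.053891 + 0.031913 + 0.054713 = 1.1405.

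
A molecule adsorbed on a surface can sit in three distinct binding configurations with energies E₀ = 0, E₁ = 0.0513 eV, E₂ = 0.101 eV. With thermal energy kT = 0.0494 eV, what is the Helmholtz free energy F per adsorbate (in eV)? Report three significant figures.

-0.0195 eV

Eᵢ/kT = 0, 1.0385, 2.0445.
Z = Σ e^(−Eᵢ/kT) = e^(−0) + e^(−1.0385) + e^(−2.0445) = 1.0000 + 0.35399 + 0.12944 = 1.4834.
F = −kT ln Z = −0.0494 × ln(1.4834) = −0.0494 × 0.39434 = -0.0195 eV.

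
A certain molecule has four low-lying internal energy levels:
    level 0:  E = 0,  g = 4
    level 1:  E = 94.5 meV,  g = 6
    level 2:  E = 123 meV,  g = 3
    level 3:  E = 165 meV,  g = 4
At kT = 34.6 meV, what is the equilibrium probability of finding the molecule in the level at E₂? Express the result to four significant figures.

Eᵢ/kT = 0, 2.73121, 3.55491, 4.76879.
Z = Σ gᵢe^(−Eᵢ/kT) = 4·e^(−0) + 6·e^(−2.73121) + 3·e^(−3.55491) + 4·e^(−4.76879) = 4.00000 + 0.390843 + 0.0857518 + 0.0339626 = 4.51056.
P₂ = g₂ e^(−E₂/kT) / Z = 0.0857518/4.51056 = 0.01901.

0.01901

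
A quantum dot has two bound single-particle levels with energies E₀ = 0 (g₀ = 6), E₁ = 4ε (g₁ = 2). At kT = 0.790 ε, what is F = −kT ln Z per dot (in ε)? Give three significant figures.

Eᵢ/kT = 0, 5.0633.
Z = Σ gᵢe^(−Eᵢ/kT) = 6·e^(−0) + 2·e^(−5.0633) = 6.0000 + 0.012649 = 6.0126.
F = −kT ln Z = −0.790 × ln(6.0126) = −0.790 × 1.7939 = -1.42 ε.

-1.42 ε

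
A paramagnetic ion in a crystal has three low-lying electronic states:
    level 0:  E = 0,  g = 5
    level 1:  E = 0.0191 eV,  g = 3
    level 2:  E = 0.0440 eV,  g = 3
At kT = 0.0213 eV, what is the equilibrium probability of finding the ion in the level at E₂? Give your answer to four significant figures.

0.05757

Eᵢ/kT = 0, 0.896714, 2.06573.
Z = Σ gᵢe^(−Eᵢ/kT) = 5·e^(−0) + 3·e^(−0.896714) + 3·e^(−2.06573) = 5.00000 + 1.22372 + 0.380177 = 6.60390.
P₂ = g₂ e^(−E₂/kT) / Z = 0.380177/6.60390 = 0.05757.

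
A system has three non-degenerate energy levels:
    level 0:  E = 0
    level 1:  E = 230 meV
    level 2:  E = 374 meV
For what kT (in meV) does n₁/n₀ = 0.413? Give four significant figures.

260.1 meV

n₁/n₀ = exp[−(E₁−E₀)/kT] = 0.413.
⇒ (E₁−E₀)/kT = ln(1/0.413) = ln(2.42131) = 0.884309.
kT = 230 meV / 0.884309 = 260.1 meV.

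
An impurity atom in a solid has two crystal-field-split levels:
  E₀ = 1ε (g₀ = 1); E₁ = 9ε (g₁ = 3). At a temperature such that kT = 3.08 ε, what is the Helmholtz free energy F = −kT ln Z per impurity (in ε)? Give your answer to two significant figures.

Eᵢ/kT = 0.3247, 2.922.
Z = Σ gᵢe^(−Eᵢ/kT) = 1·e^(−0.3247) + 3·e^(−2.922) = 0.7227 + 0.1615 = 0.8842.
F = −kT ln Z = −3.08 × ln(0.8842) = −3.08 × -0.1231 = 0.38 ε.

0.38 ε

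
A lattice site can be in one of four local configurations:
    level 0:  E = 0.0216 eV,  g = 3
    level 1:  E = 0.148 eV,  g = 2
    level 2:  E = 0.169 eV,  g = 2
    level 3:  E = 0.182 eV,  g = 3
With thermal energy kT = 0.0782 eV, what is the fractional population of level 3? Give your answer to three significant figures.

Eᵢ/kT = 0.27621, 1.8926, 2.1611, 2.3274.
Z = Σ gᵢe^(−Eᵢ/kT) = 3·e^(−0.27621) + 2·e^(−1.8926) + 2·e^(−2.1611) + 3·e^(−2.3274) = 2.2760 + 0.30136 + 0.23040 + 0.29265 = 3.1004.
P₃ = g₃ e^(−E₃/kT) / Z = 0.29265/3.1004 = 0.0944.

0.0944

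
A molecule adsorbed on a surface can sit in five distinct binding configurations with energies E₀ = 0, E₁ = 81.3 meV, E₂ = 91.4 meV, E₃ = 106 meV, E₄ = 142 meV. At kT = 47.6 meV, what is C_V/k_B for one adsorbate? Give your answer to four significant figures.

0.9456

Eᵢ/kT = 0, 1.70798, 1.92017, 2.22689, 2.98319.
Z = Σ e^(−Eᵢ/kT) = e^(−0) + e^(−1.70798) + e^(−1.92017) + e^(−2.22689) + e^(−2.98319) = 1.00000 + 0.181232 + 0.146582 + 0.107863 + 0.0506311 = 1.48631.
⟨E⟩ = 31.4570 meV, ⟨E²⟩ = 3132.12 meV².
C_V/k_B = (⟨E²⟩ − ⟨E⟩²)/(kT)² = (3132.12 − 989.543)/2265.76 = 0.9456.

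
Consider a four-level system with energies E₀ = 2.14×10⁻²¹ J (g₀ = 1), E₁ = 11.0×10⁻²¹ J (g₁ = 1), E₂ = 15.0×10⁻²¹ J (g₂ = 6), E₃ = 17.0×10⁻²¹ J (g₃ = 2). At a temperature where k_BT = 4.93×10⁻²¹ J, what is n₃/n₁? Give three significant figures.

0.592

n₃/n₁ = (g₃/g₁) exp[−(E₃−E₁)/kT] = (2/1) × exp(−(6.0 ×10⁻²¹ J)/(4.93 ×10⁻²¹ J)) = (2/1) × exp(-1.2170) = 0.592.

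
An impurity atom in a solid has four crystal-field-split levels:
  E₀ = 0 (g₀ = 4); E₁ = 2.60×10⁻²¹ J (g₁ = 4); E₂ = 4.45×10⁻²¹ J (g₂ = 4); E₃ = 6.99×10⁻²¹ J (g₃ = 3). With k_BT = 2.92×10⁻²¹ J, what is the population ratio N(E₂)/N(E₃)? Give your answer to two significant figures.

n₂/n₃ = (g₂/g₃) exp[−(E₂−E₃)/kT] = (4/3) × exp(−(-2.54 ×10⁻²¹ J)/(2.92 ×10⁻²¹ J)) = (4/3) × exp(0.8699) = 3.2.

3.2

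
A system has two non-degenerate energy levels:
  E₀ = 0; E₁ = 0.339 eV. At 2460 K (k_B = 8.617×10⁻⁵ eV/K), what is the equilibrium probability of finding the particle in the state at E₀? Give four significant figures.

k_BT = 8.617×10⁻⁵ × 2460 K = 0.211978 eV.
Eᵢ/kT = 0, 1.59922.
Z = Σ e^(−Eᵢ/kT) = e^(−0) + e^(−1.59922) = 1.00000 + 0.202054 = 1.20205.
P₀ = e^(−E₀/kT) / Z = 1.00000/1.20205 = 0.8319.

0.8319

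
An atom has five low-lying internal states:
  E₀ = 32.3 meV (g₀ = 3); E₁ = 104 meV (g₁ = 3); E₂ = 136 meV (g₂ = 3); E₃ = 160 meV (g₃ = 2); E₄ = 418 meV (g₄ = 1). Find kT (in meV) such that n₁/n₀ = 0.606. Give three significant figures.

143 meV

n₁/n₀ = (g₁/g₀) exp[−(E₁−E₀)/kT] = 0.606.
⇒ (E₁−E₀)/kT = ln((3/3)/0.606) = ln(1.6502) = 0.50090.
kT = 71.7 meV / 0.50090 = 143 meV.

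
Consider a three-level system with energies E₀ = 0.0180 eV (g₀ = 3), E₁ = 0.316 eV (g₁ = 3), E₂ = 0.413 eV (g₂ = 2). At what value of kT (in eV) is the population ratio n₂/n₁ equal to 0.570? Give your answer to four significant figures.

n₂/n₁ = (g₂/g₁) exp[−(E₂−E₁)/kT] = 0.570.
⇒ (E₂−E₁)/kT = ln((2/3)/0.570) = ln(1.16959) = 0.156653.
kT = 0.097 eV / 0.156653 = 0.6192 eV.

0.6192 eV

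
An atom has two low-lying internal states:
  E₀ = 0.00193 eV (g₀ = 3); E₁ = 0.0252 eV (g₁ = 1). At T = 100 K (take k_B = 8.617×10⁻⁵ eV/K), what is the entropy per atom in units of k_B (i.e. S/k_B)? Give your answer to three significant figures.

k_BT = 8.617×10⁻⁵ × 100 K = 0.0086170 eV.
Eᵢ/kT = 0.22398, 2.9245.
Z = Σ gᵢe^(−Eᵢ/kT) = 3·e^(−0.22398) + 1·e^(−2.9245) = 2.3980 + 0.053692 = 2.4517.
⟨E⟩ = Σ EᵢPᵢ = 0.0024396 eV.
S/k_B = ln Z + ⟨E⟩/kT = ln(2.4517) + 0.0024396/0.0086170 = 0.89678 + 0.28311 = 1.18.

1.18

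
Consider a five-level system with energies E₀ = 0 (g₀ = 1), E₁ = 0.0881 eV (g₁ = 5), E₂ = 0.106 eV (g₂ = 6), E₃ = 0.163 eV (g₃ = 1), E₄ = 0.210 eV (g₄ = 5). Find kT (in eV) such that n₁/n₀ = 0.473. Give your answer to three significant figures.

n₁/n₀ = (g₁/g₀) exp[−(E₁−E₀)/kT] = 0.473.
⇒ (E₁−E₀)/kT = ln((5/1)/0.473) = ln(10.571) = 2.3581.
kT = 0.0881 eV / 2.3581 = 0.0374 eV.

0.0374 eV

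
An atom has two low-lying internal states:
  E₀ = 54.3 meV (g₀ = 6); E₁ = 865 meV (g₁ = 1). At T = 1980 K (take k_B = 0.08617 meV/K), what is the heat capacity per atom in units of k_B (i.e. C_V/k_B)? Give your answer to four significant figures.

k_BT = 0.08617 × 1980 K = 170.617 meV.
Eᵢ/kT = 0.318257, 5.06983.
Z = Σ gᵢe^(−Eᵢ/kT) = 6·e^(−0.318257) + 1·e^(−5.06983) = 4.36449 + 0.00628349 = 4.37077.
⟨E⟩ = 55.4655 meV, ⟨E²⟩ = 4019.91 meV².
C_V/k_B = (⟨E²⟩ − ⟨E⟩²)/(kT)² = (4019.91 − 3076.42)/29110.2 = 0.03241.

0.03241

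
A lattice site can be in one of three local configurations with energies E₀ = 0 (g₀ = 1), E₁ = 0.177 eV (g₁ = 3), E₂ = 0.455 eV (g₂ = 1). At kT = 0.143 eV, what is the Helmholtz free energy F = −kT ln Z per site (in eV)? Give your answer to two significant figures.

-0.093 eV

Eᵢ/kT = 0, 1.238, 3.182.
Z = Σ gᵢe^(−Eᵢ/kT) = 1·e^(−0) + 3·e^(−1.238) + 1·e^(−3.182) = 1.000 + 0.8699 + 0.04150 = 1.911.
F = −kT ln Z = −0.143 × ln(1.911) = −0.143 × 0.6476 = -0.093 eV.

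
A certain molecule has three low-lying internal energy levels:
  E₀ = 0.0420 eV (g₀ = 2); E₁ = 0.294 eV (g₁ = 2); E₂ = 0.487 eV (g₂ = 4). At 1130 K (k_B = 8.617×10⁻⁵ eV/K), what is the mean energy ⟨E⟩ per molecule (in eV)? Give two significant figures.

k_BT = 8.617×10⁻⁵ × 1130 K = 0.09737 eV.
Eᵢ/kT = 0.4313, 3.019, 5.002.
Z = Σ gᵢe^(−Eᵢ/kT) = 2·e^(−0.4313) + 2·e^(−3.019) + 4·e^(−5.002) = 1.299 + 0.09770 + 0.02690 = 1.424.
⟨E⟩ = Σ Eᵢ gᵢe^(−Eᵢ/kT) / Z = (0.0420·1.299 + 0.294·0.09770 + 0.487·0.02690) / 1.424 = 0.068 eV.

0.068 eV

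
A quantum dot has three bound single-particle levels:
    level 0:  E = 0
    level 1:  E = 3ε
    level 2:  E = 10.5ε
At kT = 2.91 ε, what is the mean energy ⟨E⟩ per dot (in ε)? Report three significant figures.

0.979 ε

Eᵢ/kT = 0, 1.0309, 3.6082.
Z = Σ e^(−Eᵢ/kT) = e^(−0) + e^(−1.0309) + e^(−3.6082) = 1.0000 + 0.35669 + 0.027101 = 1.3838.
⟨E⟩ = Σ Eᵢ e^(−Eᵢ/kT) / Z = (0·1.0000 + 3·0.35669 + 10.5·0.027101) / 1.3838 = 0.979 ε.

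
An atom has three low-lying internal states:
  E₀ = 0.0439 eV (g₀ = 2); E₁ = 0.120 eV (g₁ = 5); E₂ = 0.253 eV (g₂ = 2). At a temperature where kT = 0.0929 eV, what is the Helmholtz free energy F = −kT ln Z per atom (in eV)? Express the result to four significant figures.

-0.09405 eV

Eᵢ/kT = 0.472551, 1.29171, 2.72336.
Z = Σ gᵢe^(−Eᵢ/kT) = 2·e^(−0.472551) + 5·e^(−1.29171) + 2·e^(−2.72336) = 1.24682 + 1.37400 + 0.131308 = 2.75213.
F = −kT ln Z = −0.0929 × ln(2.75213) = −0.0929 × 1.01238 = -0.09405 eV.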